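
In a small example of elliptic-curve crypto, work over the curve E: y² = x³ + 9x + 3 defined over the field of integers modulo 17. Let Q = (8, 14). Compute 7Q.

Double-and-add on 7 = (111)₂. Start with Q = (8, 14) for the leading 1-bit.
double: tangent at (8, 14): λ = (3·8² + 9)/(2·14) ≡ 14/11. 11⁻¹ ≡ 14 (mod 17), so λ ≡ 14·14 ≡ 9.
  x = λ² - 8 - 8 = 81 - 16 ≡ 14; y = λ·(8 - 14) - 14 ≡ 0. → (14, 0)
add Q: (14, 0) + (8, 14). λ = (14 - 0)/(8 - 14) ≡ 14/11 mod 17. 11⁻¹ ≡ 14 (mod 17) since 11·14 = 154 ≡ 1, so λ ≡ 9.
  x = λ² - 14 - 8 = 81 - 22 ≡ 8; y = λ·(14 - 8) - 0 ≡ 3. → (8, 3)
double: tangent at (8, 3): λ = (3·8² + 9)/(2·3) ≡ 14/6. 6⁻¹ ≡ 3 (mod 17) since 6·3 = 18 ≡ 1, so λ ≡ 14·3 ≡ 8.
  x = λ² - 8 - 8 = 64 - 16 ≡ 14; y = λ·(8 - 14) - 3 ≡ 0. → (14, 0)
add Q: (14, 0) + (8, 14). λ = (14 - 0)/(8 - 14) ≡ 14/11 mod 17. 11⁻¹ ≡ 14 (mod 17), so λ ≡ 9.
  x = λ² - 14 - 8 = 81 - 22 ≡ 8; y = λ·(14 - 8) - 0 ≡ 3. → (8, 3)

(8, 3)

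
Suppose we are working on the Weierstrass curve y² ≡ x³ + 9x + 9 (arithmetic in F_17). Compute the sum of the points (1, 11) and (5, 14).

(2, 1)

(1, 11) + (5, 14). λ = (14 - 11)/(5 - 1) ≡ 3/4 mod 17. 4⁻¹ ≡ 13 (mod 17), so λ ≡ 5.
  x = λ² - 1 - 5 = 25 - 6 ≡ 2; y = λ·(1 - 2) - 11 ≡ 1. → (2, 1)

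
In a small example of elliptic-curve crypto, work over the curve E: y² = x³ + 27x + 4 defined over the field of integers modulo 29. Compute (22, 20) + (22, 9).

O

The two points share x = 22 and their y-coordinates satisfy 20 + 9 ≡ 0 (mod 29), so they are inverses. Their sum is O.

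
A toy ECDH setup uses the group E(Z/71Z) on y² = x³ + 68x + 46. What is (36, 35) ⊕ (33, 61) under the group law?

(14, 11)

(36, 35) + (33, 61). λ = (61 - 35)/(33 - 36) ≡ 26/68 mod 71. 68⁻¹ ≡ 47 (mod 71) since 68·47 = 3196 ≡ 1, so λ ≡ 15.
  x = λ² - 36 - 33 = 225 - 69 ≡ 14; y = λ·(36 - 14) - 35 ≡ 11. → (14, 11)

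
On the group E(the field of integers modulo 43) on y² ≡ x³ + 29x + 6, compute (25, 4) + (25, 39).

O

The two points share x = 25 and their y-coordinates satisfy 4 + 39 ≡ 0 (mod 43), so they are inverses. Their sum is 𝒪.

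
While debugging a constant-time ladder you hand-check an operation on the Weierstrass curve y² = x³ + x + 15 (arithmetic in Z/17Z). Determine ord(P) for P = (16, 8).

2P: tangent at (16, 8): λ = (3·16² + 1)/(2·8) ≡ 4/16. 16⁻¹ ≡ 16 (mod 17), so λ ≡ 4·16 ≡ 13.
  x = λ² - 16 - 16 = 169 - 32 ≡ 1; y = λ·(16 - 1) - 8 ≡ 0. → (1, 0)
3P: (1, 0) + (16, 8). λ = (8 - 0)/(16 - 1) ≡ 8/15 mod 17. 15⁻¹ ≡ 8 (mod 17) since 15·8 = 120 ≡ 1, so λ ≡ 13.
  x = λ² - 1 - 16 = 169 - 17 ≡ 16; y = λ·(1 - 16) - 0 ≡ 9. → (16, 9)
4P: (16, 9) + (16, 8): same x and y₁ ≡ -y₂, so the sum is O.
4P = O, so the order is 4.

4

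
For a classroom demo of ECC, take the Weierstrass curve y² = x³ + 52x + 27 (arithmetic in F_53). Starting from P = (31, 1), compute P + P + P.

Repeated addition: build up to 3P.
2P: tangent at (31, 1): λ = (3·31² + 52)/(2·1) ≡ 20/2. 2⁻¹ ≡ 27 (mod 53) since 2·27 = 54 ≡ 1, so λ ≡ 20·27 ≡ 10.
  x = λ² - 31 - 31 = 100 - 62 ≡ 38; y = λ·(31 - 38) - 1 ≡ 35. → (38, 35)
3P: (38, 35) + (31, 1). λ = (1 - 35)/(31 - 38) ≡ 19/46 mod 53. 46⁻¹ ≡ 15 (mod 53), so λ ≡ 20.
  x = λ² - 38 - 31 = 400 - 69 ≡ 13; y = λ·(38 - 13) - 35 ≡ 41. → (13, 41)

(13, 41)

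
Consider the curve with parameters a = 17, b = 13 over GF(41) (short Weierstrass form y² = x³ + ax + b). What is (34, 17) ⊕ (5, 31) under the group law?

(25, 14)

(34, 17) + (5, 31). λ = (31 - 17)/(5 - 34) ≡ 14/12 mod 41. 12⁻¹ ≡ 24 (mod 41), so λ ≡ 8.
  x = λ² - 34 - 5 = 64 - 39 ≡ 25; y = λ·(34 - 25) - 17 ≡ 14. → (25, 14)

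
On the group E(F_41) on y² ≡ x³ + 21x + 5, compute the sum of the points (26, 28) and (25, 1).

(26, 28) + (25, 1). λ = (1 - 28)/(25 - 26) ≡ 14/40 mod 41. 40⁻¹ ≡ 40 (mod 41), so λ ≡ 27.
  x = λ² - 26 - 25 = 729 - 51 ≡ 22; y = λ·(26 - 22) - 28 ≡ 39. → (22, 39)

(22, 39)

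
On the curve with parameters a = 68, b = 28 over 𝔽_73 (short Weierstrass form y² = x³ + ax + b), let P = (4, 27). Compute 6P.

Repeated addition: build up to 6P.
2P: tangent at (4, 27): λ = (3·4² + 68)/(2·27) ≡ 43/54. 54⁻¹ ≡ 23 (mod 73) since 54·23 = 1242 ≡ 1, so λ ≡ 43·23 ≡ 40.
  x = λ² - 4 - 4 = 1600 - 8 ≡ 59; y = λ·(4 - 59) - 27 ≡ 36. → (59, 36)
3P: (59, 36) + (4, 27). λ = (27 - 36)/(4 - 59) ≡ 64/18 mod 73. 18⁻¹ ≡ 69 (mod 73) since 18·69 = 1242 ≡ 1, so λ ≡ 36.
  x = λ² - 59 - 4 = 1296 - 63 ≡ 65; y = λ·(59 - 65) - 36 ≡ 40. → (65, 40)
4P: (65, 40) + (4, 27). λ = (27 - 40)/(4 - 65) ≡ 60/12 mod 73. 12⁻¹ ≡ 67 (mod 73) since 12·67 = 804 ≡ 1, so λ ≡ 5.
  x = λ² - 65 - 4 = 25 - 69 ≡ 29; y = λ·(65 - 29) - 40 ≡ 67. → (29, 67)
5P: (29, 67) + (4, 27). λ = (27 - 67)/(4 - 29) ≡ 33/48 mod 73. 48⁻¹ ≡ 35 (mod 73) since 48·35 = 1680 ≡ 1, so λ ≡ 60.
  x = λ² - 29 - 4 = 3600 - 33 ≡ 63; y = λ·(29 - 63) - 67 ≡ 10. → (63, 10)
6P: (63, 10) + (4, 27). λ = (27 - 10)/(4 - 63) ≡ 17/14 mod 73. 14⁻¹ ≡ 47 (mod 73) since 14·47 = 658 ≡ 1, so λ ≡ 69.
  x = λ² - 63 - 4 = 4761 - 67 ≡ 22; y = λ·(63 - 22) - 10 ≡ 45. → (22, 45)

(22, 45)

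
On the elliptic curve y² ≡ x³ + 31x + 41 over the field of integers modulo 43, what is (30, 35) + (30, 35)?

tangent at (30, 35): λ = (3·30² + 31)/(2·35) ≡ 22/27. 27⁻¹ ≡ 8 (mod 43), so λ ≡ 22·8 ≡ 4.
  x = λ² - 30 - 30 = 16 - 60 ≡ 42; y = λ·(30 - 42) - 35 ≡ 3. → (42, 3)

(42, 3)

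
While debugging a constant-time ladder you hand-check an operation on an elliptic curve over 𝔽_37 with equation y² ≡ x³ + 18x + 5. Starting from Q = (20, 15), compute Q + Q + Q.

(19, 19)

Repeated addition: build up to 3Q.
2Q: tangent at (20, 15): λ = (3·20² + 18)/(2·15) ≡ 34/30. 30⁻¹ ≡ 21 (mod 37) since 30·21 = 630 ≡ 1, so λ ≡ 34·21 ≡ 11.
  x = λ² - 20 - 20 = 121 - 40 ≡ 7; y = λ·(20 - 7) - 15 ≡ 17. → (7, 17)
3Q: (7, 17) + (20, 15). λ = (15 - 17)/(20 - 7) ≡ 35/13 mod 37. 13⁻¹ ≡ 20 (mod 37) since 13·20 = 260 ≡ 1, so λ ≡ 34.
  x = λ² - 7 - 20 = 1156 - 27 ≡ 19; y = λ·(7 - 19) - 17 ≡ 19. → (19, 19)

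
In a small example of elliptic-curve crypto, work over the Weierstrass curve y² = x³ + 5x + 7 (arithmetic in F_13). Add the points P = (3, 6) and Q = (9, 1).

(10, 2)

(3, 6) + (9, 1). λ = (1 - 6)/(9 - 3) ≡ 8/6 mod 13. 6⁻¹ ≡ 11 (mod 13) since 6·11 = 66 ≡ 1, so λ ≡ 10.
  x = λ² - 3 - 9 = 100 - 12 ≡ 10; y = λ·(3 - 10) - 6 ≡ 2. → (10, 2)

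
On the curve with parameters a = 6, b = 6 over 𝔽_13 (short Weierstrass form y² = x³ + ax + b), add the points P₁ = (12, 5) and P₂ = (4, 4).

(9, 10)

(12, 5) + (4, 4). λ = (4 - 5)/(4 - 12) ≡ 12/5 mod 13. 5⁻¹ ≡ 8 (mod 13), so λ ≡ 5.
  x = λ² - 12 - 4 = 25 - 16 ≡ 9; y = λ·(12 - 9) - 5 ≡ 10. → (9, 10)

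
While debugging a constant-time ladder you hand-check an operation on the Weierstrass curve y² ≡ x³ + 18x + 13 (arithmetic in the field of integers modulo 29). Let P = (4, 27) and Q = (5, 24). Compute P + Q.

(4, 27) + (5, 24). λ = (24 - 27)/(5 - 4) ≡ 26/1 mod 29. 1⁻¹ ≡ 1 (mod 29), so λ ≡ 26.
  x = λ² - 4 - 5 = 676 - 9 ≡ 0; y = λ·(4 - 0) - 27 ≡ 19. → (0, 19)

(0, 19)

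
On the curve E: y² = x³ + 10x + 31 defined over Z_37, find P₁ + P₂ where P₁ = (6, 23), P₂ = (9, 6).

(13, 29)

(6, 23) + (9, 6). λ = (6 - 23)/(9 - 6) ≡ 20/3 mod 37. 3⁻¹ ≡ 25 (mod 37), so λ ≡ 19.
  x = λ² - 6 - 9 = 361 - 15 ≡ 13; y = λ·(6 - 13) - 23 ≡ 29. → (13, 29)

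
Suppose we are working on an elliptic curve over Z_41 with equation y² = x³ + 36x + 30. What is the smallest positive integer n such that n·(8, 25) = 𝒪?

7

2P: tangent at (8, 25): λ = (3·8² + 36)/(2·25) ≡ 23/9. 9⁻¹ ≡ 32 (mod 41), so λ ≡ 23·32 ≡ 39.
  x = λ² - 8 - 8 = 1521 - 16 ≡ 29; y = λ·(8 - 29) - 25 ≡ 17. → (29, 17)
3P: (29, 17) + (8, 25). λ = (25 - 17)/(8 - 29) ≡ 8/20 mod 41. 20⁻¹ ≡ 39 (mod 41), so λ ≡ 25.
  x = λ² - 29 - 8 = 625 - 37 ≡ 14; y = λ·(29 - 14) - 17 ≡ 30. → (14, 30)
4P: (14, 30) + (8, 25). λ = (25 - 30)/(8 - 14) ≡ 36/35 mod 41. 35⁻¹ ≡ 34 (mod 41), so λ ≡ 35.
  x = λ² - 14 - 8 = 1225 - 22 ≡ 14; y = λ·(14 - 14) - 30 ≡ 11. → (14, 11)
5P: (14, 11) + (8, 25). λ = (25 - 11)/(8 - 14) ≡ 14/35 mod 41. 35⁻¹ ≡ 34 (mod 41), so λ ≡ 25.
  x = λ² - 14 - 8 = 625 - 22 ≡ 29; y = λ·(14 - 29) - 11 ≡ 24. → (29, 24)
6P: (29, 24) + (8, 25). λ = (25 - 24)/(8 - 29) ≡ 1/20 mod 41. 20⁻¹ ≡ 39 (mod 41) since 20·39 = 780 ≡ 1, so λ ≡ 39.
  x = λ² - 29 - 8 = 1521 - 37 ≡ 8; y = λ·(29 - 8) - 24 ≡ 16. → (8, 16)
7P: (8, 16) + (8, 25): same x and y₁ ≡ -y₂, so the sum is 𝒪.
7P = 𝒪, so the order is 7.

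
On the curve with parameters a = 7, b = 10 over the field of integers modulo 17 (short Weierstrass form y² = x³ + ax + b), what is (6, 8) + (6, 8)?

tangent at (6, 8): λ = (3·6² + 7)/(2·8) ≡ 13/16. 16⁻¹ ≡ 16 (mod 17), so λ ≡ 13·16 ≡ 4.
  x = λ² - 6 - 6 = 16 - 12 ≡ 4; y = λ·(6 - 4) - 8 ≡ 0. → (4, 0)

(4, 0)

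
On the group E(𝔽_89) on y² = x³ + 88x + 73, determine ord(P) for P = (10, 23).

8

2P: tangent at (10, 23): λ = (3·10² + 88)/(2·23) ≡ 32/46. 46⁻¹ ≡ 60 (mod 89), so λ ≡ 32·60 ≡ 51.
  x = λ² - 10 - 10 = 2601 - 20 ≡ 0; y = λ·(10 - 0) - 23 ≡ 42. → (0, 42)
3P: (0, 42) + (10, 23). λ = (23 - 42)/(10 - 0) ≡ 70/10 mod 89. 10⁻¹ ≡ 9 (mod 89), so λ ≡ 7.
  x = λ² - 0 - 10 = 49 - 10 ≡ 39; y = λ·(0 - 39) - 42 ≡ 41. → (39, 41)
4P: (39, 41) + (10, 23). λ = (23 - 41)/(10 - 39) ≡ 71/60 mod 89. 60⁻¹ ≡ 46 (mod 89), so λ ≡ 62.
  x = λ² - 39 - 10 = 3844 - 49 ≡ 57; y = λ·(39 - 57) - 41 ≡ 0. → (57, 0)
5P: (57, 0) + (10, 23). λ = (23 - 0)/(10 - 57) ≡ 23/42 mod 89. 42⁻¹ ≡ 53 (mod 89) since 42·53 = 2226 ≡ 1, so λ ≡ 62.
  x = λ² - 57 - 10 = 3844 - 67 ≡ 39; y = λ·(57 - 39) - 0 ≡ 48. → (39, 48)
6P: (39, 48) + (10, 23). λ = (23 - 48)/(10 - 39) ≡ 64/60 mod 89. 60⁻¹ ≡ 46 (mod 89) since 60·46 = 2760 ≡ 1, so λ ≡ 7.
  x = λ² - 39 - 10 = 49 - 49 ≡ 0; y = λ·(39 - 0) - 48 ≡ 47. → (0, 47)
7P: (0, 47) + (10, 23). λ = (23 - 47)/(10 - 0) ≡ 65/10 mod 89. 10⁻¹ ≡ 9 (mod 89), so λ ≡ 51.
  x = λ² - 0 - 10 = 2601 - 10 ≡ 10; y = λ·(0 - 10) - 47 ≡ 66. → (10, 66)
8P: (10, 66) + (10, 23): same x and y₁ ≡ -y₂, so the sum is O.
8P = O, so the order is 8.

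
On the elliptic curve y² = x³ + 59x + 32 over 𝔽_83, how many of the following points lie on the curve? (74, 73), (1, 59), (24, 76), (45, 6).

(74, 73): 73² ≡ 17, rhs ≡ 17 → on.
(1, 59): 59² ≡ 78, rhs ≡ 9 → off.
(24, 76): 76² ≡ 49, rhs ≡ 0 → off.
(45, 6): 6² ≡ 36, rhs ≡ 22 → off.

1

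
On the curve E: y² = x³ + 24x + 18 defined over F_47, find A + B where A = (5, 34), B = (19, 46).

(41, 9)

(5, 34) + (19, 46). λ = (46 - 34)/(19 - 5) ≡ 12/14 mod 47. 14⁻¹ ≡ 37 (mod 47), so λ ≡ 21.
  x = λ² - 5 - 19 = 441 - 24 ≡ 41; y = λ·(5 - 41) - 34 ≡ 9. → (41, 9)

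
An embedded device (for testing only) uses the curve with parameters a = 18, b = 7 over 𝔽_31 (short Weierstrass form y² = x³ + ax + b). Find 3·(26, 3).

Write G = (26, 3).
Repeated addition: build up to 3G.
2G: tangent at (26, 3): λ = (3·26² + 18)/(2·3) ≡ 0/6. 6⁻¹ ≡ 26 (mod 31), so λ ≡ 0·26 ≡ 0.
  x = λ² - 26 - 26 = 0 - 52 ≡ 10; y = λ·(26 - 10) - 3 ≡ 28. → (10, 28)
3G: (10, 28) + (26, 3). λ = (3 - 28)/(26 - 10) ≡ 6/16 mod 31. 16⁻¹ ≡ 2 (mod 31), so λ ≡ 12.
  x = λ² - 10 - 26 = 144 - 36 ≡ 15; y = λ·(10 - 15) - 28 ≡ 5. → (15, 5)

(15, 5)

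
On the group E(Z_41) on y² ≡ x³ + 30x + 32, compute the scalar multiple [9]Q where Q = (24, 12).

(16, 37)

Double-and-add on 9 = (1001)₂. Start with Q = (24, 12) for the leading 1-bit.
double: tangent at (24, 12): λ = (3·24² + 30)/(2·12) ≡ 36/24. 24⁻¹ ≡ 12 (mod 41), so λ ≡ 36·12 ≡ 22.
  x = λ² - 24 - 24 = 484 - 48 ≡ 26; y = λ·(24 - 26) - 12 ≡ 26. → (26, 26)
double: tangent at (26, 26): λ = (3·26² + 30)/(2·26) ≡ 8/11. 11⁻¹ ≡ 15 (mod 41), so λ ≡ 8·15 ≡ 38.
  x = λ² - 26 - 26 = 1444 - 52 ≡ 39; y = λ·(26 - 39) - 26 ≡ 13. → (39, 13)
double: tangent at (39, 13): λ = (3·39² + 30)/(2·13) ≡ 1/26. 26⁻¹ ≡ 30 (mod 41), so λ ≡ 1·30 ≡ 30.
  x = λ² - 39 - 39 = 900 - 78 ≡ 2; y = λ·(39 - 2) - 13 ≡ 31. → (2, 31)
add Q: (2, 31) + (24, 12). λ = (12 - 31)/(24 - 2) ≡ 22/22 mod 41. 22⁻¹ ≡ 28 (mod 41), so λ ≡ 1.
  x = λ² - 2 - 24 = 1 - 26 ≡ 16; y = λ·(2 - 16) - 31 ≡ 37. → (16, 37)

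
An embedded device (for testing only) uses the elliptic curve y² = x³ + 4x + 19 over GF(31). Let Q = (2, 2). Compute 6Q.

Double-and-add on 6 = (110)₂. Start with Q = (2, 2) for the leading 1-bit.
double: tangent at (2, 2): λ = (3·2² + 4)/(2·2) ≡ 16/4. 4⁻¹ ≡ 8 (mod 31), so λ ≡ 16·8 ≡ 4.
  x = λ² - 2 - 2 = 16 - 4 ≡ 12; y = λ·(2 - 12) - 2 ≡ 20. → (12, 20)
add Q: (12, 20) + (2, 2). λ = (2 - 20)/(2 - 12) ≡ 13/21 mod 31. 21⁻¹ ≡ 3 (mod 31) since 21·3 = 63 ≡ 1, so λ ≡ 8.
  x = λ² - 12 - 2 = 64 - 14 ≡ 19; y = λ·(12 - 19) - 20 ≡ 17. → (19, 17)
double: tangent at (19, 17): λ = (3·19² + 4)/(2·17) ≡ 2/3. 3⁻¹ ≡ 21 (mod 31), so λ ≡ 2·21 ≡ 11.
  x = λ² - 19 - 19 = 121 - 38 ≡ 21; y = λ·(19 - 21) - 17 ≡ 23. → (21, 23)

(21, 23)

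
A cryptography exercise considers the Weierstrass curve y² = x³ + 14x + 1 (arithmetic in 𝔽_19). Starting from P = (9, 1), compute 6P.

(11, 17)

Double-and-add on 6 = (110)₂. Start with P = (9, 1) for the leading 1-bit.
double: tangent at (9, 1): λ = (3·9² + 14)/(2·1) ≡ 10/2. 2⁻¹ ≡ 10 (mod 19), so λ ≡ 10·10 ≡ 5.
  x = λ² - 9 - 9 = 25 - 18 ≡ 7; y = λ·(9 - 7) - 1 ≡ 9. → (7, 9)
add P: (7, 9) + (9, 1). λ = (1 - 9)/(9 - 7) ≡ 11/2 mod 19. 2⁻¹ ≡ 10 (mod 19), so λ ≡ 15.
  x = λ² - 7 - 9 = 225 - 16 ≡ 0; y = λ·(7 - 0) - 9 ≡ 1. → (0, 1)
double: tangent at (0, 1): λ = (3·0² + 14)/(2·1) ≡ 14/2. 2⁻¹ ≡ 10 (mod 19), so λ ≡ 14·10 ≡ 7.
  x = λ² - 0 - 0 = 49 - 0 ≡ 11; y = λ·(0 - 11) - 1 ≡ 17. → (11, 17)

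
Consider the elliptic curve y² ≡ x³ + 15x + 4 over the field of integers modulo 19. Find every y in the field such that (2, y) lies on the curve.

2, 17

x³ + 15x + 4 = 42 ≡ 4 (mod 19).
Square roots of 4 mod 19: 2 and 17 (since 2² = 4 ≡ 4).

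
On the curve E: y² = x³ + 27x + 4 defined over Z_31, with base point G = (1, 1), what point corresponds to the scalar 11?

Double-and-add on 11 = (1011)₂. Start with G = (1, 1) for the leading 1-bit.
double: tangent at (1, 1): λ = (3·1² + 27)/(2·1) ≡ 30/2. 2⁻¹ ≡ 16 (mod 31) since 2·16 = 32 ≡ 1, so λ ≡ 30·16 ≡ 15.
  x = λ² - 1 - 1 = 225 - 2 ≡ 6; y = λ·(1 - 6) - 1 ≡ 17. → (6, 17)
double: tangent at (6, 17): λ = (3·6² + 27)/(2·17) ≡ 11/3. 3⁻¹ ≡ 21 (mod 31), so λ ≡ 11·21 ≡ 14.
  x = λ² - 6 - 6 = 196 - 12 ≡ 29; y = λ·(6 - 29) - 17 ≡ 2. → (29, 2)
add G: (29, 2) + (1, 1). λ = (1 - 2)/(1 - 29) ≡ 30/3 mod 31. 3⁻¹ ≡ 21 (mod 31), so λ ≡ 10.
  x = λ² - 29 - 1 = 100 - 30 ≡ 8; y = λ·(29 - 8) - 2 ≡ 22. → (8, 22)
double: tangent at (8, 22): λ = (3·8² + 27)/(2·22) ≡ 2/13. 13⁻¹ ≡ 12 (mod 31), so λ ≡ 2·12 ≡ 24.
  x = λ² - 8 - 8 = 576 - 16 ≡ 2; y = λ·(8 - 2) - 22 ≡ 29. → (2, 29)
add G: (2, 29) + (1, 1). λ = (1 - 29)/(1 - 2) ≡ 3/30 mod 31. 30⁻¹ ≡ 30 (mod 31) since 30·30 = 900 ≡ 1, so λ ≡ 28.
  x = λ² - 2 - 1 = 784 - 3 ≡ 6; y = λ·(2 - 6) - 29 ≡ 14. → (6, 14)

(6, 14)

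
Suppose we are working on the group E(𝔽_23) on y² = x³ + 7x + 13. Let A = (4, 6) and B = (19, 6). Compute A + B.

(4, 6) + (19, 6). λ = (6 - 6)/(19 - 4) ≡ 0/15 mod 23. 15⁻¹ ≡ 20 (mod 23), so λ ≡ 0.
  x = λ² - 4 - 19 = 0 - 23 ≡ 0; y = λ·(4 - 0) - 6 ≡ 17. → (0, 17)

(0, 17)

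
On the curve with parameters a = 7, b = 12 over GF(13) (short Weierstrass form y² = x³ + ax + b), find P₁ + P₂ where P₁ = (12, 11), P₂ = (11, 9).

(12, 11) + (11, 9). λ = (9 - 11)/(11 - 12) ≡ 11/12 mod 13. 12⁻¹ ≡ 12 (mod 13), so λ ≡ 2.
  x = λ² - 12 - 11 = 4 - 23 ≡ 7; y = λ·(12 - 7) - 11 ≡ 12. → (7, 12)

(7, 12)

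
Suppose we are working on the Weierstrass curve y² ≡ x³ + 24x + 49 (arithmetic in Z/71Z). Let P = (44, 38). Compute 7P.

Repeated addition: build up to 7P.
2P: tangent at (44, 38): λ = (3·44² + 24)/(2·38) ≡ 10/5. 5⁻¹ ≡ 57 (mod 71), so λ ≡ 10·57 ≡ 2.
  x = λ² - 44 - 44 = 4 - 88 ≡ 58; y = λ·(44 - 58) - 38 ≡ 5. → (58, 5)
3P: (58, 5) + (44, 38). λ = (38 - 5)/(44 - 58) ≡ 33/57 mod 71. 57⁻¹ ≡ 5 (mod 71) since 57·5 = 285 ≡ 1, so λ ≡ 23.
  x = λ² - 58 - 44 = 529 - 102 ≡ 1; y = λ·(58 - 1) - 5 ≡ 28. → (1, 28)
4P: (1, 28) + (44, 38). λ = (38 - 28)/(44 - 1) ≡ 10/43 mod 71. 43⁻¹ ≡ 38 (mod 71), so λ ≡ 25.
  x = λ² - 1 - 44 = 625 - 45 ≡ 12; y = λ·(1 - 12) - 28 ≡ 52. → (12, 52)
5P: (12, 52) + (44, 38). λ = (38 - 52)/(44 - 12) ≡ 57/32 mod 71. 32⁻¹ ≡ 20 (mod 71) since 32·20 = 640 ≡ 1, so λ ≡ 4.
  x = λ² - 12 - 44 = 16 - 56 ≡ 31; y = λ·(12 - 31) - 52 ≡ 14. → (31, 14)
6P: (31, 14) + (44, 38). λ = (38 - 14)/(44 - 31) ≡ 24/13 mod 71. 13⁻¹ ≡ 11 (mod 71), so λ ≡ 51.
  x = λ² - 31 - 44 = 2601 - 75 ≡ 41; y = λ·(31 - 41) - 14 ≡ 44. → (41, 44)
7P: (41, 44) + (44, 38). λ = (38 - 44)/(44 - 41) ≡ 65/3 mod 71. 3⁻¹ ≡ 24 (mod 71), so λ ≡ 69.
  x = λ² - 41 - 44 = 4761 - 85 ≡ 61; y = λ·(41 - 61) - 44 ≡ 67. → (61, 67)

(61, 67)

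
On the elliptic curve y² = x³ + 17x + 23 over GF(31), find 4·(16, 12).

Write G = (16, 12).
Double-and-add on 4 = (100)₂. Start with G = (16, 12) for the leading 1-bit.
double: tangent at (16, 12): λ = (3·16² + 17)/(2·12) ≡ 10/24. 24⁻¹ ≡ 22 (mod 31) since 24·22 = 528 ≡ 1, so λ ≡ 10·22 ≡ 3.
  x = λ² - 16 - 16 = 9 - 32 ≡ 8; y = λ·(16 - 8) - 12 ≡ 12. → (8, 12)
double: tangent at (8, 12): λ = (3·8² + 17)/(2·12) ≡ 23/24. 24⁻¹ ≡ 22 (mod 31) since 24·22 = 528 ≡ 1, so λ ≡ 23·22 ≡ 10.
  x = λ² - 8 - 8 = 100 - 16 ≡ 22; y = λ·(8 - 22) - 12 ≡ 3. → (22, 3)

(22, 3)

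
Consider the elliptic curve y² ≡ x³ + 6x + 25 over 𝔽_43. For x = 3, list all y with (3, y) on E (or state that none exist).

x³ + 6x + 25 = 70 ≡ 27 (mod 43).
27 is a non-residue mod 43; no y exists.

none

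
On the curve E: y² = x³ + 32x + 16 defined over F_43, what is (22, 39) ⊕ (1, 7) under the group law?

(22, 39) + (1, 7). λ = (7 - 39)/(1 - 22) ≡ 11/22 mod 43. 22⁻¹ ≡ 2 (mod 43), so λ ≡ 22.
  x = λ² - 22 - 1 = 484 - 23 ≡ 31; y = λ·(22 - 31) - 39 ≡ 21. → (31, 21)

(31, 21)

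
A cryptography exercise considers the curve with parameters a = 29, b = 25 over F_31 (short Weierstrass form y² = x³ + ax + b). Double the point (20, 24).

(0, 5)

tangent at (20, 24): λ = (3·20² + 29)/(2·24) ≡ 20/17. 17⁻¹ ≡ 11 (mod 31), so λ ≡ 20·11 ≡ 3.
  x = λ² - 20 - 20 = 9 - 40 ≡ 0; y = λ·(20 - 0) - 24 ≡ 5. → (0, 5)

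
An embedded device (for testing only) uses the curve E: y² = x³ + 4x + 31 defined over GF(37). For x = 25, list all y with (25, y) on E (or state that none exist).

none

x³ + 4x + 31 = 15756 ≡ 31 (mod 37).
31 is a non-residue mod 37; no y exists.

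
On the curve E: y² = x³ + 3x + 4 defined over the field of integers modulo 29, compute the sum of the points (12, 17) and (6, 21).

(12, 17) + (6, 21). λ = (21 - 17)/(6 - 12) ≡ 4/23 mod 29. 23⁻¹ ≡ 24 (mod 29), so λ ≡ 9.
  x = λ² - 12 - 6 = 81 - 18 ≡ 5; y = λ·(12 - 5) - 17 ≡ 17. → (5, 17)

(5, 17)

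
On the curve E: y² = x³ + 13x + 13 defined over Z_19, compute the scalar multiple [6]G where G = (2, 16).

(9, 17)

Repeated addition: build up to 6G.
2G: tangent at (2, 16): λ = (3·2² + 13)/(2·16) ≡ 6/13. 13⁻¹ ≡ 3 (mod 19), so λ ≡ 6·3 ≡ 18.
  x = λ² - 2 - 2 = 324 - 4 ≡ 16; y = λ·(2 - 16) - 16 ≡ 17. → (16, 17)
3G: (16, 17) + (2, 16). λ = (16 - 17)/(2 - 16) ≡ 18/5 mod 19. 5⁻¹ ≡ 4 (mod 19) since 5·4 = 20 ≡ 1, so λ ≡ 15.
  x = λ² - 16 - 2 = 225 - 18 ≡ 17; y = λ·(16 - 17) - 17 ≡ 6. → (17, 6)
4G: (17, 6) + (2, 16). λ = (16 - 6)/(2 - 17) ≡ 10/4 mod 19. 4⁻¹ ≡ 5 (mod 19), so λ ≡ 12.
  x = λ² - 17 - 2 = 144 - 19 ≡ 11; y = λ·(17 - 11) - 6 ≡ 9. → (11, 9)
5G: (11, 9) + (2, 16). λ = (16 - 9)/(2 - 11) ≡ 7/10 mod 19. 10⁻¹ ≡ 2 (mod 19), so λ ≡ 14.
  x = λ² - 11 - 2 = 196 - 13 ≡ 12; y = λ·(11 - 12) - 9 ≡ 15. → (12, 15)
6G: (12, 15) + (2, 16). λ = (16 - 15)/(2 - 12) ≡ 1/9 mod 19. 9⁻¹ ≡ 17 (mod 19), so λ ≡ 17.
  x = λ² - 12 - 2 = 289 - 14 ≡ 9; y = λ·(12 - 9) - 15 ≡ 17. → (9, 17)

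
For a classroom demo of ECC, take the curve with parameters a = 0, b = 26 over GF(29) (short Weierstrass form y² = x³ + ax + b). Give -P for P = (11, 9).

-(11, 9) = (11, -9 mod 29) = (11, 20).

(11, 20)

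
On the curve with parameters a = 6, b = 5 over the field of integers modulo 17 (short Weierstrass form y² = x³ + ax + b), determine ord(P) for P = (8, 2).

7

2P: tangent at (8, 2): λ = (3·8² + 6)/(2·2) ≡ 11/4. 4⁻¹ ≡ 13 (mod 17) since 4·13 = 52 ≡ 1, so λ ≡ 11·13 ≡ 7.
  x = λ² - 8 - 8 = 49 - 16 ≡ 16; y = λ·(8 - 16) - 2 ≡ 10. → (16, 10)
3P: (16, 10) + (8, 2). λ = (2 - 10)/(8 - 16) ≡ 9/9 mod 17. 9⁻¹ ≡ 2 (mod 17), so λ ≡ 1.
  x = λ² - 16 - 8 = 1 - 24 ≡ 11; y = λ·(16 - 11) - 10 ≡ 12. → (11, 12)
4P: (11, 12) + (8, 2). λ = (2 - 12)/(8 - 11) ≡ 7/14 mod 17. 14⁻¹ ≡ 11 (mod 17), so λ ≡ 9.
  x = λ² - 11 - 8 = 81 - 19 ≡ 11; y = λ·(11 - 11) - 12 ≡ 5. → (11, 5)
5P: (11, 5) + (8, 2). λ = (2 - 5)/(8 - 11) ≡ 14/14 mod 17. 14⁻¹ ≡ 11 (mod 17), so λ ≡ 1.
  x = λ² - 11 - 8 = 1 - 19 ≡ 16; y = λ·(11 - 16) - 5 ≡ 7. → (16, 7)
6P: (16, 7) + (8, 2). λ = (2 - 7)/(8 - 16) ≡ 12/9 mod 17. 9⁻¹ ≡ 2 (mod 17), so λ ≡ 7.
  x = λ² - 16 - 8 = 49 - 24 ≡ 8; y = λ·(16 - 8) - 7 ≡ 15. → (8, 15)
7P: (8, 15) + (8, 2): same x and y₁ ≡ -y₂, so the sum is O.
7P = O, so the order is 7.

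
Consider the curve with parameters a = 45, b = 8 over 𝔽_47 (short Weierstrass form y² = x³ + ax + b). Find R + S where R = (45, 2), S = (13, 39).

(45, 2) + (13, 39). λ = (39 - 2)/(13 - 45) ≡ 37/15 mod 47. 15⁻¹ ≡ 22 (mod 47), so λ ≡ 15.
  x = λ² - 45 - 13 = 225 - 58 ≡ 26; y = λ·(45 - 26) - 2 ≡ 1. → (26, 1)

(26, 1)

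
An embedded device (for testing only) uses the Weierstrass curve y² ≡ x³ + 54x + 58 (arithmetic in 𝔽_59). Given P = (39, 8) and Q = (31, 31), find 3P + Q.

(37, 9)

First 3P:
Repeated addition: build up to 3P.
2P: tangent at (39, 8): λ = (3·39² + 54)/(2·8) ≡ 15/16. 16⁻¹ ≡ 48 (mod 59), so λ ≡ 15·48 ≡ 12.
  x = λ² - 39 - 39 = 144 - 78 ≡ 7; y = λ·(39 - 7) - 8 ≡ 22. → (7, 22)
3P: (7, 22) + (39, 8). λ = (8 - 22)/(39 - 7) ≡ 45/32 mod 59. 32⁻¹ ≡ 24 (mod 59), so λ ≡ 18.
  x = λ² - 7 - 39 = 324 - 46 ≡ 42; y = λ·(7 - 42) - 22 ≡ 56. → (42, 56)
3P = (42, 56).
Finally 3P + Q:
(42, 56) + (31, 31). λ = (31 - 56)/(31 - 42) ≡ 34/48 mod 59. 48⁻¹ ≡ 16 (mod 59), so λ ≡ 13.
  x = λ² - 42 - 31 = 169 - 73 ≡ 37; y = λ·(42 - 37) - 56 ≡ 9. → (37, 9)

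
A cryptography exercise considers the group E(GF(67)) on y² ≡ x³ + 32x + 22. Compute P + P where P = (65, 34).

(64, 10)

tangent at (65, 34): λ = (3·65² + 32)/(2·34) ≡ 44/1. 1⁻¹ ≡ 1 (mod 67) since 1·1 = 1 ≡ 1, so λ ≡ 44·1 ≡ 44.
  x = λ² - 65 - 65 = 1936 - 130 ≡ 64; y = λ·(65 - 64) - 34 ≡ 10. → (64, 10)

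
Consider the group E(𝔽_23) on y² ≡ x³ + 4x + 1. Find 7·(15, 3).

Write P = (15, 3).
Double-and-add on 7 = (111)₂. Start with P = (15, 3) for the leading 1-bit.
double: tangent at (15, 3): λ = (3·15² + 4)/(2·3) ≡ 12/6. 6⁻¹ ≡ 4 (mod 23), so λ ≡ 12·4 ≡ 2.
  x = λ² - 15 - 15 = 4 - 30 ≡ 20; y = λ·(15 - 20) - 3 ≡ 10. → (20, 10)
add P: (20, 10) + (15, 3). λ = (3 - 10)/(15 - 20) ≡ 16/18 mod 23. 18⁻¹ ≡ 9 (mod 23) since 18·9 = 162 ≡ 1, so λ ≡ 6.
  x = λ² - 20 - 15 = 36 - 35 ≡ 1; y = λ·(20 - 1) - 10 ≡ 12. → (1, 12)
double: tangent at (1, 12): λ = (3·1² + 4)/(2·12) ≡ 7/1. 1⁻¹ ≡ 1 (mod 23) since 1·1 = 1 ≡ 1, so λ ≡ 7·1 ≡ 7.
  x = λ² - 1 - 1 = 49 - 2 ≡ 1; y = λ·(1 - 1) - 12 ≡ 11. → (1, 11)
add P: (1, 11) + (15, 3). λ = (3 - 11)/(15 - 1) ≡ 15/14 mod 23. 14⁻¹ ≡ 5 (mod 23) since 14·5 = 70 ≡ 1, so λ ≡ 6.
  x = λ² - 1 - 15 = 36 - 16 ≡ 20; y = λ·(1 - 20) - 11 ≡ 13. → (20, 13)

(20, 13)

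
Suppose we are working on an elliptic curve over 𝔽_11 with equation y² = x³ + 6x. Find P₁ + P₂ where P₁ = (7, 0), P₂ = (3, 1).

(7, 0) + (3, 1). λ = (1 - 0)/(3 - 7) ≡ 1/7 mod 11. 7⁻¹ ≡ 8 (mod 11), so λ ≡ 8.
  x = λ² - 7 - 3 = 64 - 10 ≡ 10; y = λ·(7 - 10) - 0 ≡ 9. → (10, 9)

(10, 9)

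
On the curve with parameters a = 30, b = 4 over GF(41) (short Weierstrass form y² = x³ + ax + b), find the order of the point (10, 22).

2P: tangent at (10, 22): λ = (3·10² + 30)/(2·22) ≡ 2/3. 3⁻¹ ≡ 14 (mod 41), so λ ≡ 2·14 ≡ 28.
  x = λ² - 10 - 10 = 784 - 20 ≡ 26; y = λ·(10 - 26) - 22 ≡ 22. → (26, 22)
3P: (26, 22) + (10, 22). λ = (22 - 22)/(10 - 26) ≡ 0/25 mod 41. 25⁻¹ ≡ 23 (mod 41), so λ ≡ 0.
  x = λ² - 26 - 10 = 0 - 36 ≡ 5; y = λ·(26 - 5) - 22 ≡ 19. → (5, 19)
4P: (5, 19) + (10, 22). λ = (22 - 19)/(10 - 5) ≡ 3/5 mod 41. 5⁻¹ ≡ 33 (mod 41), so λ ≡ 17.
  x = λ² - 5 - 10 = 289 - 15 ≡ 28; y = λ·(5 - 28) - 19 ≡ 0. → (28, 0)
5P: (28, 0) + (10, 22). λ = (22 - 0)/(10 - 28) ≡ 22/23 mod 41. 23⁻¹ ≡ 25 (mod 41) since 23·25 = 575 ≡ 1, so λ ≡ 17.
  x = λ² - 28 - 10 = 289 - 38 ≡ 5; y = λ·(28 - 5) - 0 ≡ 22. → (5, 22)
6P: (5, 22) + (10, 22). λ = (22 - 22)/(10 - 5) ≡ 0/5 mod 41. 5⁻¹ ≡ 33 (mod 41), so λ ≡ 0.
  x = λ² - 5 - 10 = 0 - 15 ≡ 26; y = λ·(5 - 26) - 22 ≡ 19. → (26, 19)
7P: (26, 19) + (10, 22). λ = (22 - 19)/(10 - 26) ≡ 3/25 mod 41. 25⁻¹ ≡ 23 (mod 41), so λ ≡ 28.
  x = λ² - 26 - 10 = 784 - 36 ≡ 10; y = λ·(26 - 10) - 19 ≡ 19. → (10, 19)
8P: (10, 19) + (10, 22): same x and y₁ ≡ -y₂, so the sum is the point at infinity.
8P = the point at infinity, so the order is 8.

8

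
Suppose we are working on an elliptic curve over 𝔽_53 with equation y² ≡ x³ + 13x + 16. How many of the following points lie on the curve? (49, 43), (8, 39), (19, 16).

(49, 43): 43² ≡ 47, rhs ≡ 6 → off.
(8, 39): 39² ≡ 37, rhs ≡ 49 → off.
(19, 16): 16² ≡ 44, rhs ≡ 20 → off.

0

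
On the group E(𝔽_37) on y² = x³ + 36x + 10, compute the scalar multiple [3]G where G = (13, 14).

(13, 23)

Repeated addition: build up to 3G.
2G: tangent at (13, 14): λ = (3·13² + 36)/(2·14) ≡ 25/28. 28⁻¹ ≡ 4 (mod 37), so λ ≡ 25·4 ≡ 26.
  x = λ² - 13 - 13 = 676 - 26 ≡ 21; y = λ·(13 - 21) - 14 ≡ 0. → (21, 0)
3G: (21, 0) + (13, 14). λ = (14 - 0)/(13 - 21) ≡ 14/29 mod 37. 29⁻¹ ≡ 23 (mod 37), so λ ≡ 26.
  x = λ² - 21 - 13 = 676 - 34 ≡ 13; y = λ·(21 - 13) - 0 ≡ 23. → (13, 23)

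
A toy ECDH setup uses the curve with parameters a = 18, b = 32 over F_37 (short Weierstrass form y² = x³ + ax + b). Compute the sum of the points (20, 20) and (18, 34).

(11, 28)

(20, 20) + (18, 34). λ = (34 - 20)/(18 - 20) ≡ 14/35 mod 37. 35⁻¹ ≡ 18 (mod 37) since 35·18 = 630 ≡ 1, so λ ≡ 30.
  x = λ² - 20 - 18 = 900 - 38 ≡ 11; y = λ·(20 - 11) - 20 ≡ 28. → (11, 28)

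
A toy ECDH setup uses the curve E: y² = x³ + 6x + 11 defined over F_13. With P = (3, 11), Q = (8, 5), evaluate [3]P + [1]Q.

First 3P:
Repeated addition: build up to 3P.
2P: tangent at (3, 11): λ = (3·3² + 6)/(2·11) ≡ 7/9. 9⁻¹ ≡ 3 (mod 13), so λ ≡ 7·3 ≡ 8.
  x = λ² - 3 - 3 = 64 - 6 ≡ 6; y = λ·(3 - 6) - 11 ≡ 4. → (6, 4)
3P: (6, 4) + (3, 11). λ = (11 - 4)/(3 - 6) ≡ 7/10 mod 13. 10⁻¹ ≡ 4 (mod 13), so λ ≡ 2.
  x = λ² - 6 - 3 = 4 - 9 ≡ 8; y = λ·(6 - 8) - 4 ≡ 5. → (8, 5)
3P = (8, 5).
Finally 3P + Q:
tangent at (8, 5): λ = (3·8² + 6)/(2·5) ≡ 3/10. 10⁻¹ ≡ 4 (mod 13), so λ ≡ 3·4 ≡ 12.
  x = λ² - 8 - 8 = 144 - 16 ≡ 11; y = λ·(8 - 11) - 5 ≡ 11. → (11, 11)

(11, 11)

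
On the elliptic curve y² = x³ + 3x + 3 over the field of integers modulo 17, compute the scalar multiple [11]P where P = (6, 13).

Double-and-add on 11 = (1011)₂. Start with P = (6, 13) for the leading 1-bit.
double: tangent at (6, 13): λ = (3·6² + 3)/(2·13) ≡ 9/9. 9⁻¹ ≡ 2 (mod 17), so λ ≡ 9·2 ≡ 1.
  x = λ² - 6 - 6 = 1 - 12 ≡ 6; y = λ·(6 - 6) - 13 ≡ 4. → (6, 4)
double: tangent at (6, 4): λ = (3·6² + 3)/(2·4) ≡ 9/8. 8⁻¹ ≡ 15 (mod 17), so λ ≡ 9·15 ≡ 16.
  x = λ² - 6 - 6 = 256 - 12 ≡ 6; y = λ·(6 - 6) - 4 ≡ 13. → (6, 13)
add P: tangent at (6, 13): λ = (3·6² + 3)/(2·13) ≡ 9/9. 9⁻¹ ≡ 2 (mod 17) since 9·2 = 18 ≡ 1, so λ ≡ 9·2 ≡ 1.
  x = λ² - 6 - 6 = 1 - 12 ≡ 6; y = λ·(6 - 6) - 13 ≡ 4. → (6, 4)
double: tangent at (6, 4): λ = (3·6² + 3)/(2·4) ≡ 9/8. 8⁻¹ ≡ 15 (mod 17) since 8·15 = 120 ≡ 1, so λ ≡ 9·15 ≡ 16.
  x = λ² - 6 - 6 = 256 - 12 ≡ 6; y = λ·(6 - 6) - 4 ≡ 13. → (6, 13)
add P: tangent at (6, 13): λ = (3·6² + 3)/(2·13) ≡ 9/9. 9⁻¹ ≡ 2 (mod 17), so λ ≡ 9·2 ≡ 1.
  x = λ² - 6 - 6 = 1 - 12 ≡ 6; y = λ·(6 - 6) - 13 ≡ 4. → (6, 4)

(6, 4)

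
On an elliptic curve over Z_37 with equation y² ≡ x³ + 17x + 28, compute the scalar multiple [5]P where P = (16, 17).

Double-and-add on 5 = (101)₂. Start with P = (16, 17) for the leading 1-bit.
double: tangent at (16, 17): λ = (3·16² + 17)/(2·17) ≡ 8/34. 34⁻¹ ≡ 12 (mod 37), so λ ≡ 8·12 ≡ 22.
  x = λ² - 16 - 16 = 484 - 32 ≡ 8; y = λ·(16 - 8) - 17 ≡ 11. → (8, 11)
double: tangent at (8, 11): λ = (3·8² + 17)/(2·11) ≡ 24/22. 22⁻¹ ≡ 32 (mod 37), so λ ≡ 24·32 ≡ 28.
  x = λ² - 8 - 8 = 784 - 16 ≡ 28; y = λ·(8 - 28) - 11 ≡ 21. → (28, 21)
add P: (28, 21) + (16, 17). λ = (17 - 21)/(16 - 28) ≡ 33/25 mod 37. 25⁻¹ ≡ 3 (mod 37), so λ ≡ 25.
  x = λ² - 28 - 16 = 625 - 44 ≡ 26; y = λ·(28 - 26) - 21 ≡ 29. → (26, 29)

(26, 29)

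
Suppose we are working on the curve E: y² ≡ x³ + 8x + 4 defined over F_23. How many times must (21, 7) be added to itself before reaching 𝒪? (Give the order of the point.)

7

2P: tangent at (21, 7): λ = (3·21² + 8)/(2·7) ≡ 20/14. 14⁻¹ ≡ 5 (mod 23) since 14·5 = 70 ≡ 1, so λ ≡ 20·5 ≡ 8.
  x = λ² - 21 - 21 = 64 - 42 ≡ 22; y = λ·(21 - 22) - 7 ≡ 8. → (22, 8)
3P: (22, 8) + (21, 7). λ = (7 - 8)/(21 - 22) ≡ 22/22 mod 23. 22⁻¹ ≡ 22 (mod 23), so λ ≡ 1.
  x = λ² - 22 - 21 = 1 - 43 ≡ 4; y = λ·(22 - 4) - 8 ≡ 10. → (4, 10)
4P: (4, 10) + (21, 7). λ = (7 - 10)/(21 - 4) ≡ 20/17 mod 23. 17⁻¹ ≡ 19 (mod 23) since 17·19 = 323 ≡ 1, so λ ≡ 12.
  x = λ² - 4 - 21 = 144 - 25 ≡ 4; y = λ·(4 - 4) - 10 ≡ 13. → (4, 13)
5P: (4, 13) + (21, 7). λ = (7 - 13)/(21 - 4) ≡ 17/17 mod 23. 17⁻¹ ≡ 19 (mod 23), so λ ≡ 1.
  x = λ² - 4 - 21 = 1 - 25 ≡ 22; y = λ·(4 - 22) - 13 ≡ 15. → (22, 15)
6P: (22, 15) + (21, 7). λ = (7 - 15)/(21 - 22) ≡ 15/22 mod 23. 22⁻¹ ≡ 22 (mod 23), so λ ≡ 8.
  x = λ² - 22 - 21 = 64 - 43 ≡ 21; y = λ·(22 - 21) - 15 ≡ 16. → (21, 16)
7P: (21, 16) + (21, 7): same x and y₁ ≡ -y₂, so the sum is 𝒪.
7P = 𝒪, so the order is 7.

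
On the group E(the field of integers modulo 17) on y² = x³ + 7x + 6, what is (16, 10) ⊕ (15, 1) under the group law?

(16, 7)

(16, 10) + (15, 1). λ = (1 - 10)/(15 - 16) ≡ 8/16 mod 17. 16⁻¹ ≡ 16 (mod 17), so λ ≡ 9.
  x = λ² - 16 - 15 = 81 - 31 ≡ 16; y = λ·(16 - 16) - 10 ≡ 7. → (16, 7)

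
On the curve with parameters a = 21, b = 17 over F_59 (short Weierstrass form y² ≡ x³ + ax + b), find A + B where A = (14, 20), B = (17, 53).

(31, 29)

(14, 20) + (17, 53). λ = (53 - 20)/(17 - 14) ≡ 33/3 mod 59. 3⁻¹ ≡ 20 (mod 59) since 3·20 = 60 ≡ 1, so λ ≡ 11.
  x = λ² - 14 - 17 = 121 - 31 ≡ 31; y = λ·(14 - 31) - 20 ≡ 29. → (31, 29)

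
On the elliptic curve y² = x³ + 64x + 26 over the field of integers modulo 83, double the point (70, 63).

tangent at (70, 63): λ = (3·70² + 64)/(2·63) ≡ 73/43. 43⁻¹ ≡ 56 (mod 83) since 43·56 = 2408 ≡ 1, so λ ≡ 73·56 ≡ 21.
  x = λ² - 70 - 70 = 441 - 140 ≡ 52; y = λ·(70 - 52) - 63 ≡ 66. → (52, 66)

(52, 66)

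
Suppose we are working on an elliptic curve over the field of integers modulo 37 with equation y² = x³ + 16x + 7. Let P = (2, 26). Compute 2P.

tangent at (2, 26): λ = (3·2² + 16)/(2·26) ≡ 28/15. 15⁻¹ ≡ 5 (mod 37) since 15·5 = 75 ≡ 1, so λ ≡ 28·5 ≡ 29.
  x = λ² - 2 - 2 = 841 - 4 ≡ 23; y = λ·(2 - 23) - 26 ≡ 31. → (23, 31)

(23, 31)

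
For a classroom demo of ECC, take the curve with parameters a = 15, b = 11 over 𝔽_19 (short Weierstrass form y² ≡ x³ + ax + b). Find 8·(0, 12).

Write P = (0, 12).
Repeated addition: build up to 8P.
2P: tangent at (0, 12): λ = (3·0² + 15)/(2·12) ≡ 15/5. 5⁻¹ ≡ 4 (mod 19) since 5·4 = 20 ≡ 1, so λ ≡ 15·4 ≡ 3.
  x = λ² - 0 - 0 = 9 - 0 ≡ 9; y = λ·(0 - 9) - 12 ≡ 18. → (9, 18)
3P: (9, 18) + (0, 12). λ = (12 - 18)/(0 - 9) ≡ 13/10 mod 19. 10⁻¹ ≡ 2 (mod 19), so λ ≡ 7.
  x = λ² - 9 - 0 = 49 - 9 ≡ 2; y = λ·(9 - 2) - 18 ≡ 12. → (2, 12)
4P: (2, 12) + (0, 12). λ = (12 - 12)/(0 - 2) ≡ 0/17 mod 19. 17⁻¹ ≡ 9 (mod 19), so λ ≡ 0.
  x = λ² - 2 - 0 = 0 - 2 ≡ 17; y = λ·(2 - 17) - 12 ≡ 7. → (17, 7)
5P: (17, 7) + (0, 12). λ = (12 - 7)/(0 - 17) ≡ 5/2 mod 19. 2⁻¹ ≡ 10 (mod 19), so λ ≡ 12.
  x = λ² - 17 - 0 = 144 - 17 ≡ 13; y = λ·(17 - 13) - 7 ≡ 3. → (13, 3)
6P: (13, 3) + (0, 12). λ = (12 - 3)/(0 - 13) ≡ 9/6 mod 19. 6⁻¹ ≡ 16 (mod 19), so λ ≡ 11.
  x = λ² - 13 - 0 = 121 - 13 ≡ 13; y = λ·(13 - 13) - 3 ≡ 16. → (13, 16)
7P: (13, 16) + (0, 12). λ = (12 - 16)/(0 - 13) ≡ 15/6 mod 19. 6⁻¹ ≡ 16 (mod 19) since 6·16 = 96 ≡ 1, so λ ≡ 12.
  x = λ² - 13 - 0 = 144 - 13 ≡ 17; y = λ·(13 - 17) - 16 ≡ 12. → (17, 12)
8P: (17, 12) + (0, 12). λ = (12 - 12)/(0 - 17) ≡ 0/2 mod 19. 2⁻¹ ≡ 10 (mod 19) since 2·10 = 20 ≡ 1, so λ ≡ 0.
  x = λ² - 17 - 0 = 0 - 17 ≡ 2; y = λ·(17 - 2) - 12 ≡ 7. → (2, 7)

(2, 7)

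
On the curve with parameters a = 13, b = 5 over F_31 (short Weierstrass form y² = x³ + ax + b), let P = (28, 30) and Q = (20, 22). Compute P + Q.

(15, 14)

(28, 30) + (20, 22). λ = (22 - 30)/(20 - 28) ≡ 23/23 mod 31. 23⁻¹ ≡ 27 (mod 31), so λ ≡ 1.
  x = λ² - 28 - 20 = 1 - 48 ≡ 15; y = λ·(28 - 15) - 30 ≡ 14. → (15, 14)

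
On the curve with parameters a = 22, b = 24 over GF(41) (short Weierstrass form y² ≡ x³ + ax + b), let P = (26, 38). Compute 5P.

(35, 2)

Repeated addition: build up to 5P.
2P: tangent at (26, 38): λ = (3·26² + 22)/(2·38) ≡ 0/35. 35⁻¹ ≡ 34 (mod 41), so λ ≡ 0·34 ≡ 0.
  x = λ² - 26 - 26 = 0 - 52 ≡ 30; y = λ·(26 - 30) - 38 ≡ 3. → (30, 3)
3P: (30, 3) + (26, 38). λ = (38 - 3)/(26 - 30) ≡ 35/37 mod 41. 37⁻¹ ≡ 10 (mod 41) since 37·10 = 370 ≡ 1, so λ ≡ 22.
  x = λ² - 30 - 26 = 484 - 56 ≡ 18; y = λ·(30 - 18) - 3 ≡ 15. → (18, 15)
4P: (18, 15) + (26, 38). λ = (38 - 15)/(26 - 18) ≡ 23/8 mod 41. 8⁻¹ ≡ 36 (mod 41) since 8·36 = 288 ≡ 1, so λ ≡ 8.
  x = λ² - 18 - 26 = 64 - 44 ≡ 20; y = λ·(18 - 20) - 15 ≡ 10. → (20, 10)
5P: (20, 10) + (26, 38). λ = (38 - 10)/(26 - 20) ≡ 28/6 mod 41. 6⁻¹ ≡ 7 (mod 41) since 6·7 = 42 ≡ 1, so λ ≡ 32.
  x = λ² - 20 - 26 = 1024 - 46 ≡ 35; y = λ·(20 - 35) - 10 ≡ 2. → (35, 2)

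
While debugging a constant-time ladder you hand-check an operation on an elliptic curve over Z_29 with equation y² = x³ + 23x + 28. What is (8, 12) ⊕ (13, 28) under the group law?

(8, 12) + (13, 28). λ = (28 - 12)/(13 - 8) ≡ 16/5 mod 29. 5⁻¹ ≡ 6 (mod 29) since 5·6 = 30 ≡ 1, so λ ≡ 9.
  x = λ² - 8 - 13 = 81 - 21 ≡ 2; y = λ·(8 - 2) - 12 ≡ 13. → (2, 13)

(2, 13)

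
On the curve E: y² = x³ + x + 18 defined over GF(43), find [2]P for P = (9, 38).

tangent at (9, 38): λ = (3·9² + 1)/(2·38) ≡ 29/33. 33⁻¹ ≡ 30 (mod 43), so λ ≡ 29·30 ≡ 10.
  x = λ² - 9 - 9 = 100 - 18 ≡ 39; y = λ·(9 - 39) - 38 ≡ 6. → (39, 6)

(39, 6)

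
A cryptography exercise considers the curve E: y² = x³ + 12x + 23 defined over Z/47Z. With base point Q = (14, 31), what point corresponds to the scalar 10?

(18, 14)

Double-and-add on 10 = (1010)₂. Start with Q = (14, 31) for the leading 1-bit.
double: tangent at (14, 31): λ = (3·14² + 12)/(2·31) ≡ 36/15. 15⁻¹ ≡ 22 (mod 47) since 15·22 = 330 ≡ 1, so λ ≡ 36·22 ≡ 40.
  x = λ² - 14 - 14 = 1600 - 28 ≡ 21; y = λ·(14 - 21) - 31 ≡ 18. → (21, 18)
double: tangent at (21, 18): λ = (3·21² + 12)/(2·18) ≡ 19/36. 36⁻¹ ≡ 17 (mod 47), so λ ≡ 19·17 ≡ 41.
  x = λ² - 21 - 21 = 1681 - 42 ≡ 41; y = λ·(21 - 41) - 18 ≡ 8. → (41, 8)
add Q: (41, 8) + (14, 31). λ = (31 - 8)/(14 - 41) ≡ 23/20 mod 47. 20⁻¹ ≡ 40 (mod 47) since 20·40 = 800 ≡ 1, so λ ≡ 27.
  x = λ² - 41 - 14 = 729 - 55 ≡ 16; y = λ·(41 - 16) - 8 ≡ 9. → (16, 9)
double: tangent at (16, 9): λ = (3·16² + 12)/(2·9) ≡ 28/18. 18⁻¹ ≡ 34 (mod 47) since 18·34 = 612 ≡ 1, so λ ≡ 28·34 ≡ 12.
  x = λ² - 16 - 16 = 144 - 32 ≡ 18; y = λ·(16 - 18) - 9 ≡ 14. → (18, 14)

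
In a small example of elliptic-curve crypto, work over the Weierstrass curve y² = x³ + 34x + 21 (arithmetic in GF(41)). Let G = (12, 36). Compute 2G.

(9, 21)

tangent at (12, 36): λ = (3·12² + 34)/(2·36) ≡ 15/31. 31⁻¹ ≡ 4 (mod 41) since 31·4 = 124 ≡ 1, so λ ≡ 15·4 ≡ 19.
  x = λ² - 12 - 12 = 361 - 24 ≡ 9; y = λ·(12 - 9) - 36 ≡ 21. → (9, 21)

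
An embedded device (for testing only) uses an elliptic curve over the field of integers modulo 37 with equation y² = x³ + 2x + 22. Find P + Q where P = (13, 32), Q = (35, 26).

(13, 32) + (35, 26). λ = (26 - 32)/(35 - 13) ≡ 31/22 mod 37. 22⁻¹ ≡ 32 (mod 37) since 22·32 = 704 ≡ 1, so λ ≡ 30.
  x = λ² - 13 - 35 = 900 - 48 ≡ 1; y = λ·(13 - 1) - 32 ≡ 32. → (1, 32)

(1, 32)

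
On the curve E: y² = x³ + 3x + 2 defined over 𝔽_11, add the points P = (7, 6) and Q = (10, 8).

(3, 4)

(7, 6) + (10, 8). λ = (8 - 6)/(10 - 7) ≡ 2/3 mod 11. 3⁻¹ ≡ 4 (mod 11), so λ ≡ 8.
  x = λ² - 7 - 10 = 64 - 17 ≡ 3; y = λ·(7 - 3) - 6 ≡ 4. → (3, 4)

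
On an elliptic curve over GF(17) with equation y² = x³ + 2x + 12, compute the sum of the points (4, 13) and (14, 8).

(12, 8)

(4, 13) + (14, 8). λ = (8 - 13)/(14 - 4) ≡ 12/10 mod 17. 10⁻¹ ≡ 12 (mod 17), so λ ≡ 8.
  x = λ² - 4 - 14 = 64 - 18 ≡ 12; y = λ·(4 - 12) - 13 ≡ 8. → (12, 8)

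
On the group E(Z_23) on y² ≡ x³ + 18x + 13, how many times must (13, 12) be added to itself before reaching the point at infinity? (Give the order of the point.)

3

2P: tangent at (13, 12): λ = (3·13² + 18)/(2·12) ≡ 19/1. 1⁻¹ ≡ 1 (mod 23), so λ ≡ 19·1 ≡ 19.
  x = λ² - 13 - 13 = 361 - 26 ≡ 13; y = λ·(13 - 13) - 12 ≡ 11. → (13, 11)
3P: (13, 11) + (13, 12): same x and y₁ ≡ -y₂, so the sum is the point at infinity.
3P = the point at infinity, so the order is 3.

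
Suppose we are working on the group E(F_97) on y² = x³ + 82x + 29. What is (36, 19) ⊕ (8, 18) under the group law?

(41, 12)

(36, 19) + (8, 18). λ = (18 - 19)/(8 - 36) ≡ 96/69 mod 97. 69⁻¹ ≡ 45 (mod 97) since 69·45 = 3105 ≡ 1, so λ ≡ 52.
  x = λ² - 36 - 8 = 2704 - 44 ≡ 41; y = λ·(36 - 41) - 19 ≡ 12. → (41, 12)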